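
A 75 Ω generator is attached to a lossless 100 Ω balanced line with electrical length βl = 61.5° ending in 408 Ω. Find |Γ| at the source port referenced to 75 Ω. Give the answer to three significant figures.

tan(βl) = 1.84
Z_in = Z_0·(Z_L + jZ_0·tanβl)/(Z_0 + jZ_L·tanβl) = 31.2 − j50.1 Ω
Γ_s = (Z_in − Z_s)/(Z_in + Z_s) = (-43.8 − j50.1)/(106 − j50.1), |Γ_s| = 0.567

|Γ| ≈ 0.567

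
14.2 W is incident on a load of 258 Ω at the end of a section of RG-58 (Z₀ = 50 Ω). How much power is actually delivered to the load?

Γ = (258 − 50)/(258 + 50) = 0.675
|Γ|² = 0.456
P_refl = |Γ|²·P_inc = 6.48 W, P_del = (1 − |Γ|²)·P_inc = 7.72 W

P_delivered ≈ 7.72 W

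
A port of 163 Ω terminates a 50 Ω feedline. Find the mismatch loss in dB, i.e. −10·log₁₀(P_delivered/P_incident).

mismatch loss ≈ 1.44 dB

Γ = (163 − 50)/(163 + 50) = 0.531
|Γ|² = 0.281, so P_del/P_inc = 1 − |Γ|² = 0.719
ML = −10·log₁₀(1 − |Γ|²)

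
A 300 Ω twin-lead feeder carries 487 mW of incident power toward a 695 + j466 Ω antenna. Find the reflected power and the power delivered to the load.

|Γ| = |(395 + j466)/(995 + j466)| = 0.556
|Γ|² = 0.309
P_refl = |Γ|²·P_inc = 151 mW, P_del = (1 − |Γ|²)·P_inc = 336 mW

P_reflected ≈ 151 mW; P_delivered ≈ 336 mW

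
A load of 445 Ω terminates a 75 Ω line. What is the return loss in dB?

RL ≈ 2.96 dB

Γ = (445 − 75)/(445 + 75) = 0.712
RL = −20·log₁₀|Γ| = −20·log₁₀(0.712)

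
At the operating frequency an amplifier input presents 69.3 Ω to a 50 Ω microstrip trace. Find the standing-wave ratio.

VSWR ≈ 1.39

Γ = (69.3 − 50)/(69.3 + 50) = 0.162
VSWR = (1 + 0.162)/(1 − 0.162)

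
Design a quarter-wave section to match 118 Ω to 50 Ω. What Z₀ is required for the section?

Z_qwt ≈ 76.8 Ω

Z_qwt = √(Z_0·R_L) = √(50 × 118) = √5900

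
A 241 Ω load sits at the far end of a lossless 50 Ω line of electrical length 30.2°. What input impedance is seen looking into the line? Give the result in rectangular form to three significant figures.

tan(βl) = tan(30.2°) = 0.582
Z_in = Z_0·(Z_L + jZ_0·tanβl)/(Z_0 + jZ_L·tanβl)
     = 50·(241 + j29.1)/(50 + j140)

Z_in ≈ 36.4 − j72.9 Ω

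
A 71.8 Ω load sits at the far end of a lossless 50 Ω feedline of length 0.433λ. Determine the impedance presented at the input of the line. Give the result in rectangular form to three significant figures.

Z_in ≈ 61 + j16.8 Ω

βl = 2π × 0.433 = 156°
tan(βl) = tan(156°) = -0.448
Z_in = Z_0·(Z_L + jZ_0·tanβl)/(Z_0 + jZ_L·tanβl)
     = 50·(71.8 − j22.4)/(50 − j32.1)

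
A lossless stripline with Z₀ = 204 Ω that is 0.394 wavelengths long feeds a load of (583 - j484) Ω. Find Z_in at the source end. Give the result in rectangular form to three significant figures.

βl = 2π × 0.394 = 142°
tan(βl) = tan(142°) = -0.786
Z_in = Z_0·(Z_L + jZ_0·tanβl)/(Z_0 + jZ_L·tanβl)
     = 204·(583 − j644)/(-176 − j458)

Z_in ≈ 163 + j322 Ω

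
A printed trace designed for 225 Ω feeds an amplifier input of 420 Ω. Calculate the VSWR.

Γ = (420 − 225)/(420 + 225) = 0.302
VSWR = (1 + 0.302)/(1 − 0.302)

VSWR ≈ 1.87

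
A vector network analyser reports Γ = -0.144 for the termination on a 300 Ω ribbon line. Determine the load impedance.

Z_L ≈ 224 Ω

Z_L = Z_0·(1 + Γ)/(1 − Γ) = 300·(0.856)/(1.14)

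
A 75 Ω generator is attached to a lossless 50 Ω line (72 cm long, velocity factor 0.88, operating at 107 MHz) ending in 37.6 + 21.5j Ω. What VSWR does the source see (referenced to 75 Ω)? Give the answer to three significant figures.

VSWR ≈ 2.18

λ = v/f = 0.88·c / 107 MHz = 2.47 m
βl = 2π·l/λ = 2π × 0.292 = 105°
tan(βl) = -3.72
Z_in = Z_0·(Z_L + jZ_0·tanβl)/(Z_0 + jZ_L·tanβl) = 38.3 − j22.1 Ω
Γ_s = (Z_in − Z_s)/(Z_in + Z_s) = (-36.7 − j22.1)/(113 − j22.1), |Γ_s| = 0.372
VSWR = (1 + |Γ_s|)/(1 − |Γ_s|)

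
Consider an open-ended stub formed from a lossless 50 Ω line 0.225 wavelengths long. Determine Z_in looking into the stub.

βl = 2π × 0.225 = 81°
tan(βl) = 6.31
For an open-ended stub, Z_in = −jZ_0·cot(βl) = −jZ_0/tan(βl)

Z_in ≈ −j7.92 Ω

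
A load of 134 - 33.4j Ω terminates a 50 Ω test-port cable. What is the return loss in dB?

Γ = (84 − j33.4)/(184 − j33.4), |Γ| = 0.483
RL = −20·log₁₀|Γ| = −20·log₁₀(0.483)

RL ≈ 6.31 dB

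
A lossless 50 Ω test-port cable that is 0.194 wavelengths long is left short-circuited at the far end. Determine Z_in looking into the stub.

βl = 2π × 0.194 = 69.8°
tan(βl) = 2.72
For a short-circuited stub, Z_in = jZ_0·tan(βl)

Z_in ≈ +j136 Ω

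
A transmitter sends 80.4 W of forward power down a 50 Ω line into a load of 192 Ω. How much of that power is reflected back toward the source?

P_reflected ≈ 27.7 W

Γ = (192 − 50)/(192 + 50) = 0.587
|Γ|² = 0.344
P_refl = |Γ|²·P_inc = 27.7 W, P_del = (1 − |Γ|²)·P_inc = 52.7 W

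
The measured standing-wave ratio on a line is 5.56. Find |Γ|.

|Γ| = (S − 1)/(S + 1) = (5.56 − 1)/(5.56 + 1) = 4.56/6.56

|Γ| ≈ 0.695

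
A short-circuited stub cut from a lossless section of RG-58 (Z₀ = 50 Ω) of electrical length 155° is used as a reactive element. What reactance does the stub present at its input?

X_in ≈ -23.3 Ω (capacitive)

tan(βl) = -0.466
For a short-circuited stub, Z_in = jZ_0·tan(βl)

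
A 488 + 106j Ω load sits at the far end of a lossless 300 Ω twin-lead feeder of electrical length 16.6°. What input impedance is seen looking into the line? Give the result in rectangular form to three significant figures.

Z_in ≈ 513 − j59.7 Ω

tan(βl) = tan(16.6°) = 0.298
Z_in = Z_0·(Z_L + jZ_0·tanβl)/(Z_0 + jZ_L·tanβl)
     = 300·(488 + j195)/(268 + j145)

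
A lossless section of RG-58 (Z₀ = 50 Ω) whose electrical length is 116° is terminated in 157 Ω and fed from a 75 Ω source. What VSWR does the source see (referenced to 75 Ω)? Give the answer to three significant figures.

tan(βl) = -2.05
Z_in = Z_0·(Z_L + jZ_0·tanβl)/(Z_0 + jZ_L·tanβl) = 19.2 + j21.4 Ω
Γ_s = (Z_in − Z_s)/(Z_in + Z_s) = (-55.8 + j21.4)/(94.2 + j21.4), |Γ_s| = 0.618
VSWR = (1 + |Γ_s|)/(1 − |Γ_s|)

VSWR ≈ 4.23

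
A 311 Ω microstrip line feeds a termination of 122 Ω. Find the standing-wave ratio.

VSWR ≈ 2.55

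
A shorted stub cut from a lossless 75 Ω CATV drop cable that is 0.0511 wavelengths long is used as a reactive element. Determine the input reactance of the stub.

X_in ≈ 24.9 Ω (inductive)

βl = 2π × 0.0511 = 18.4°
tan(βl) = 0.333
For a shorted stub, Z_in = jZ_0·tan(βl)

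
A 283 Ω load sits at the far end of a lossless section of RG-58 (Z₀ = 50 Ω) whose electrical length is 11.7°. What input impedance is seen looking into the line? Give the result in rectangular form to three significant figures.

Z_in ≈ 124 − j135 Ω

tan(βl) = tan(11.7°) = 0.207
Z_in = Z_0·(Z_L + jZ_0·tanβl)/(Z_0 + jZ_L·tanβl)
     = 50·(283 + j10.4)/(50 + j58.6)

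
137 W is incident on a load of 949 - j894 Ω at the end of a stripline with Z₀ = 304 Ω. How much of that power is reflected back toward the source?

P_reflected ≈ 70.3 W

|Γ| = |(645 − j894)/(1253 − j894)| = 0.716
|Γ|² = 0.513
P_refl = |Γ|²·P_inc = 70.3 W, P_del = (1 − |Γ|²)·P_inc = 66.7 W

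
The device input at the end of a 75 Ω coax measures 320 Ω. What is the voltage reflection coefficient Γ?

Γ = 0.62

Γ = (Z_L − Z_0)/(Z_L + Z_0) = (320 − 75)/(320 + 75) = 245/395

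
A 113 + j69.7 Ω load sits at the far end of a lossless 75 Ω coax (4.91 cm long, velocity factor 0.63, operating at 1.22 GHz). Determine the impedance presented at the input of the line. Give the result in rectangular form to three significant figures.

λ = v/f = 0.63·c / 1.22 GHz = 0.155 m
βl = 2π·l/λ = 2π × 0.317 = 114°
tan(βl) = tan(114°) = -2.24
Z_in = Z_0·(Z_L + jZ_0·tanβl)/(Z_0 + jZ_L·tanβl)
     = 75·(113 − j98)/(231 − j253)

Z_in ≈ 32.6 + j3.8 Ω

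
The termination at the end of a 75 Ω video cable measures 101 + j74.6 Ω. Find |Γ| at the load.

Γ = (Z_L − Z_0)/(Z_L + Z_0) = (26 + j74.6)/(176 + j74.6)
|Γ| = 79/191

|Γ| ≈ 0.413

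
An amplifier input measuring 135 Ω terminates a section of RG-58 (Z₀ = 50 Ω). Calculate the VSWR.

For a purely resistive load, VSWR = R_L/Z_0 or Z_0/R_L (whichever > 1) = 135/50

VSWR ≈ 2.7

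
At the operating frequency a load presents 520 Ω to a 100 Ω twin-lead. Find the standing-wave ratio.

VSWR ≈ 5.2

Γ = (520 − 100)/(520 + 100) = 0.677
VSWR = (1 + 0.677)/(1 − 0.677)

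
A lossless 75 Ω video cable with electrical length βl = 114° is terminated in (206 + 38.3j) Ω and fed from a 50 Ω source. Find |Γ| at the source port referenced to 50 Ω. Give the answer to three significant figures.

|Γ| ≈ 0.378

tan(βl) = -2.25
Z_in = Z_0·(Z_L + jZ_0·tanβl)/(Z_0 + jZ_L·tanβl) = 29.2 + j23.2 Ω
Γ_s = (Z_in − Z_s)/(Z_in + Z_s) = (-20.8 + j23.2)/(79.2 + j23.2), |Γ_s| = 0.378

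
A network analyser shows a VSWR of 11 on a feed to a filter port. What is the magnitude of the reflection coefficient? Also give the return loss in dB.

|Γ| ≈ 0.833; return loss ≈ 1.58 dB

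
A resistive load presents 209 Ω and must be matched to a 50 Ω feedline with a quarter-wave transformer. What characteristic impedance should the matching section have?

Z_qwt ≈ 102 Ω

Z_qwt = √(Z_0·R_L) = √(50 × 209) = √10450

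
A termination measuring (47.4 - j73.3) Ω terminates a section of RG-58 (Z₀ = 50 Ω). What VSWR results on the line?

VSWR ≈ 4.02

Γ = (Z_L − Z_0)/(Z_L + Z_0) = (-2.6 − j73.3)/(97.4 − j73.3)
|Γ| = 73.3/122 = 0.602
VSWR = (1 + |Γ|)/(1 − |Γ|) = 1.6/0.398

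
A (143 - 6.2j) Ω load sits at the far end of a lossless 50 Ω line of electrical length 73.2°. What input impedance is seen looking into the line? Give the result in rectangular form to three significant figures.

Z_in ≈ 18.7 − j12.3 Ω

tan(βl) = tan(73.2°) = 3.31
Z_in = Z_0·(Z_L + jZ_0·tanβl)/(Z_0 + jZ_L·tanβl)
     = 50·(143 + j159)/(70.5 + j474)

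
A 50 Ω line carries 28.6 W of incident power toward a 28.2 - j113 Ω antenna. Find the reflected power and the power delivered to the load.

|Γ| = |(-21.8 − j113)/(78.2 − j113)| = 0.837
|Γ|² = 0.701
P_refl = |Γ|²·P_inc = 20.1 W, P_del = (1 − |Γ|²)·P_inc = 8.54 W

P_reflected ≈ 20.1 W; P_delivered ≈ 8.54 W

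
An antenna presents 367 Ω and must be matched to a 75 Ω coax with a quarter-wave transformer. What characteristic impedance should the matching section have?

Z_qwt = √(Z_0·R_L) = √(75 × 367) = √27520

Z_qwt ≈ 166 Ω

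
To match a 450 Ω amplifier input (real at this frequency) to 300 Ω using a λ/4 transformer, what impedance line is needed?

Z_qwt = √(Z_0·R_L) = √(300 × 450) = √135000

Z_qwt ≈ 367 Ω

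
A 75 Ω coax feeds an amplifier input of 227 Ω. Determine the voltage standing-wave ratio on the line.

For a purely resistive load, VSWR = R_L/Z_0 or Z_0/R_L (whichever > 1) = 227/75

VSWR ≈ 3.03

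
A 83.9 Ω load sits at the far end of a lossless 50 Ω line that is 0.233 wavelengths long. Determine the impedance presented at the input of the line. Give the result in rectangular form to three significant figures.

Z_in ≈ 30 − j3.44 Ω

βl = 2π × 0.233 = 83.9°
tan(βl) = tan(83.9°) = 9.33
Z_in = Z_0·(Z_L + jZ_0·tanβl)/(Z_0 + jZ_L·tanβl)
     = 50·(83.9 + j466)/(50 + j782)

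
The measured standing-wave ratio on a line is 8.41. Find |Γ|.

|Γ| = (S − 1)/(S + 1) = (8.41 − 1)/(8.41 + 1) = 7.41/9.41

|Γ| ≈ 0.787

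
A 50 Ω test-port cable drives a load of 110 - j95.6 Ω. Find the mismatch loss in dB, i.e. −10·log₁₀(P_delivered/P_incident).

mismatch loss ≈ 1.98 dB

Γ = (60 − j95.6)/(160 − j95.6), |Γ| = 0.606
|Γ|² = 0.367, so P_del/P_inc = 1 − |Γ|² = 0.633
ML = −10·log₁₀(1 − |Γ|²)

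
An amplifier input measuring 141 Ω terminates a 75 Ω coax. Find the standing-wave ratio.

VSWR ≈ 1.88

For a purely resistive load, VSWR = R_L/Z_0 or Z_0/R_L (whichever > 1) = 141/75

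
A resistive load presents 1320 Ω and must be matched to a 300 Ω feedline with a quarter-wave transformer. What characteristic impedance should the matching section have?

Z_qwt ≈ 629 Ω

Z_qwt = √(Z_0·R_L) = √(300 × 1320) = √396000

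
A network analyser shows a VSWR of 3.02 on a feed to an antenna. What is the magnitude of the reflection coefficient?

|Γ| ≈ 0.502

|Γ| = (S − 1)/(S + 1) = (3.02 − 1)/(3.02 + 1) = 2.02/4.02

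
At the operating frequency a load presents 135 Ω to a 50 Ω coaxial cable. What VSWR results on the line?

For a purely resistive load, VSWR = R_L/Z_0 or Z_0/R_L (whichever > 1) = 135/50

VSWR ≈ 2.7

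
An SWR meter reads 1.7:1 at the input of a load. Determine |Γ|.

|Γ| ≈ 0.259

|Γ| = (S − 1)/(S + 1) = (1.7 − 1)/(1.7 + 1) = 0.7/2.7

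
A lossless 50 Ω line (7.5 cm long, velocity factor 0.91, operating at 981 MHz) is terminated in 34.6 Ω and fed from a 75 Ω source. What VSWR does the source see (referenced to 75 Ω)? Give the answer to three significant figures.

VSWR ≈ 1.11

λ = v/f = 0.91·c / 981 MHz = 0.278 m
βl = 2π·l/λ = 2π × 0.27 = 97°
tan(βl) = -8.12
Z_in = Z_0·(Z_L + jZ_0·tanβl)/(Z_0 + jZ_L·tanβl) = 71.1 − j6.5 Ω
Γ_s = (Z_in − Z_s)/(Z_in + Z_s) = (-3.9 − j6.5)/(146 − j6.5), |Γ_s| = 0.0518
VSWR = (1 + |Γ_s|)/(1 − |Γ_s|)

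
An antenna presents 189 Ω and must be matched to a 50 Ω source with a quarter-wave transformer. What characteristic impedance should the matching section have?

Z_qwt ≈ 97.2 Ω

Z_qwt = √(Z_0·R_L) = √(50 × 189) = √9450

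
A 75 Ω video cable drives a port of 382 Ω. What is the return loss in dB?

RL ≈ 3.46 dB

Γ = (382 − 75)/(382 + 75) = 0.672
RL = −20·log₁₀|Γ| = −20·log₁₀(0.672)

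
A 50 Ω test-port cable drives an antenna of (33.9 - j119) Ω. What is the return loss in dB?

RL ≈ 1.67 dB

Γ = (-16.1 − j119)/(83.9 − j119), |Γ| = 0.825
RL = −20·log₁₀|Γ| = −20·log₁₀(0.825)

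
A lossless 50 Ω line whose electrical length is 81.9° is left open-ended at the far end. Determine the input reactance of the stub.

X_in ≈ -7.12 Ω (capacitive)

tan(βl) = 7.03
For an open-ended stub, Z_in = −jZ_0·cot(βl) = −jZ_0/tan(βl)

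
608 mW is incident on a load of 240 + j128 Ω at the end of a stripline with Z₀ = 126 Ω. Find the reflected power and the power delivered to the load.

|Γ| = |(114 + j128)/(366 + j128)| = 0.442
|Γ|² = 0.195
P_refl = |Γ|²·P_inc = 119 mW, P_del = (1 − |Γ|²)·P_inc = 489 mW

P_reflected ≈ 119 mW; P_delivered ≈ 489 mW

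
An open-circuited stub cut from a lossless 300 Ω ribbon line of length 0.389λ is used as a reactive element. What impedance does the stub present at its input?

Z_in ≈ +j358 Ω

βl = 2π × 0.389 = 140°
tan(βl) = -0.838
For an open-circuited stub, Z_in = −jZ_0·cot(βl) = −jZ_0/tan(βl)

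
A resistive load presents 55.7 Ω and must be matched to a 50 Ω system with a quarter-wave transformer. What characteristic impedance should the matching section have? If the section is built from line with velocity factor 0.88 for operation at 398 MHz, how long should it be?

Z_qwt ≈ 52.8 Ω; length ≈ 16.6 cm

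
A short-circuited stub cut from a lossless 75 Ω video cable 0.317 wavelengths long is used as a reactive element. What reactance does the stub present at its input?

βl = 2π × 0.317 = 114°
tan(βl) = -2.23
For a short-circuited stub, Z_in = jZ_0·tan(βl)

X_in ≈ -168 Ω (capacitive)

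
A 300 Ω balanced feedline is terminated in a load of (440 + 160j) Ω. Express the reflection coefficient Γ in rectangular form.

Γ ≈ 0.225 + j0.167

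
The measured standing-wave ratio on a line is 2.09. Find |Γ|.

|Γ| = (S − 1)/(S + 1) = (2.09 − 1)/(2.09 + 1) = 1.09/3.09

|Γ| ≈ 0.353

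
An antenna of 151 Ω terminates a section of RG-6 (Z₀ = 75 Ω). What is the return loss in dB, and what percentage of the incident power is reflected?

RL ≈ 9.47 dB; 11.3% of incident power reflected

Γ = (151 − 75)/(151 + 75) = 0.336
RL = −20·log₁₀(0.336) = 9.47 dB
P_refl/P_inc = |Γ|² = 0.113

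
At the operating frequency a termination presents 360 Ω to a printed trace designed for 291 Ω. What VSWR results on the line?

VSWR ≈ 1.24

Γ = (360 − 291)/(360 + 291) = 0.106
VSWR = (1 + 0.106)/(1 − 0.106)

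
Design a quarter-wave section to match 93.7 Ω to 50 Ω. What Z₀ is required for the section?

Z_qwt = √(Z_0·R_L) = √(50 × 93.7) = √4685

Z_qwt ≈ 68.4 Ω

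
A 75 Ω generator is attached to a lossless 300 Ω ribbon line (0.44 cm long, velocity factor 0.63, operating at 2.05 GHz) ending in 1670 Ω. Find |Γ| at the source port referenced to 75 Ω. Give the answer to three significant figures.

|Γ| ≈ 0.907

λ = v/f = 0.63·c / 2.05 GHz = 0.0922 m
βl = 2π·l/λ = 2π × 0.0477 = 17.2°
tan(βl) = 0.309
Z_in = Z_0·(Z_L + jZ_0·tanβl)/(Z_0 + jZ_L·tanβl) = 462 − j702 Ω
Γ_s = (Z_in − Z_s)/(Z_in + Z_s) = (387 − j702)/(537 − j702), |Γ_s| = 0.907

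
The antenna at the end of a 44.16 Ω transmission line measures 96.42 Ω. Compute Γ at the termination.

Γ = 0.372

Γ = (Z_L − Z_0)/(Z_L + Z_0) = (96.42 − 44.16)/(96.42 + 44.16) = 52.26/140.6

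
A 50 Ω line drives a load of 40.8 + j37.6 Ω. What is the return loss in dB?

RL ≈ 8.09 dB

Γ = (-9.2 + j37.6)/(90.8 + j37.6), |Γ| = 0.394
RL = −20·log₁₀|Γ| = −20·log₁₀(0.394)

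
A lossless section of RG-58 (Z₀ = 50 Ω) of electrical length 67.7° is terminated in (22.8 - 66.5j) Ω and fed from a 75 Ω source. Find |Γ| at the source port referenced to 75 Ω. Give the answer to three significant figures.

tan(βl) = 2.44
Z_in = Z_0·(Z_L + jZ_0·tanβl)/(Z_0 + jZ_L·tanβl) = 8.23 + j10.9 Ω
Γ_s = (Z_in − Z_s)/(Z_in + Z_s) = (-66.8 + j10.9)/(83.2 + j10.9), |Γ_s| = 0.806

|Γ| ≈ 0.806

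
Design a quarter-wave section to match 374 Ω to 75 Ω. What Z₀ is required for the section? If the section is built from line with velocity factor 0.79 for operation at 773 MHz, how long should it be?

Z_qwt ≈ 167 Ω; length ≈ 7.66 cm

Z_qwt = √(Z_0·R_L) = √(75 × 374) = √28050
λ = 0.79·c/f = 0.307 m, so l = λ/4 = 0.0766 m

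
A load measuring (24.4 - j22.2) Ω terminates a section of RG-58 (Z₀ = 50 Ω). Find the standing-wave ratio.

VSWR ≈ 2.55

Γ = (Z_L − Z_0)/(Z_L + Z_0) = (-25.6 − j22.2)/(74.4 − j22.2)
|Γ| = 33.9/77.6 = 0.436
VSWR = (1 + |Γ|)/(1 − |Γ|) = 1.44/0.564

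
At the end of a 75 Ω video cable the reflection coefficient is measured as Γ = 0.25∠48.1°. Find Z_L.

Z_L = Z_0·(1 + Γ)/(1 − Γ) = 75·(1.17 + j0.186)/(0.833 − j0.186)

Z_L ≈ 96.5 + j38.3 Ω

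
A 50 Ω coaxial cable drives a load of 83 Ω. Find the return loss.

RL ≈ 12.1 dB

Γ = (83 − 50)/(83 + 50) = 0.248
RL = −20·log₁₀|Γ| = −20·log₁₀(0.248)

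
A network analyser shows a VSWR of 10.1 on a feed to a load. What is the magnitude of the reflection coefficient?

|Γ| ≈ 0.82

|Γ| = (S − 1)/(S + 1) = (10.1 − 1)/(10.1 + 1) = 9.1/11.1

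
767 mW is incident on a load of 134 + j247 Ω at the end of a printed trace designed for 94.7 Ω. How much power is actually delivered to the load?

P_delivered ≈ 344 mW

|Γ| = |(39.3 + j247)/(228.7 + j247)| = 0.743
|Γ|² = 0.552
P_refl = |Γ|²·P_inc = 423 mW, P_del = (1 − |Γ|²)·P_inc = 344 mW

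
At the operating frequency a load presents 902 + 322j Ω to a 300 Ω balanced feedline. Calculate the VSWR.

VSWR ≈ 3.43

Γ = (Z_L − Z_0)/(Z_L + Z_0) = (602 + j322)/(1202 + j322)
|Γ| = 683/1240 = 0.549
VSWR = (1 + |Γ|)/(1 − |Γ|) = 1.55/0.451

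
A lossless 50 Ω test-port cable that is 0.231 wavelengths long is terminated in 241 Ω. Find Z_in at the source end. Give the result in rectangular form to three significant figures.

Z_in ≈ 10.5 − j5.74 Ω

βl = 2π × 0.231 = 83.2°
tan(βl) = tan(83.2°) = 8.34
Z_in = Z_0·(Z_L + jZ_0·tanβl)/(Z_0 + jZ_L·tanβl)
     = 50·(241 + j417)/(50 + j2010)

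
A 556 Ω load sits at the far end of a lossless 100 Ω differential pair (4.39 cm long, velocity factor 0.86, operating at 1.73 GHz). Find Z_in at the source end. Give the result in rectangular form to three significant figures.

Z_in ≈ 19.4 + j27.6 Ω

λ = v/f = 0.86·c / 1.73 GHz = 0.149 m
βl = 2π·l/λ = 2π × 0.294 = 106°
tan(βl) = tan(106°) = -3.49
Z_in = Z_0·(Z_L + jZ_0·tanβl)/(Z_0 + jZ_L·tanβl)
     = 100·(556 − j349)/(100 − j1940)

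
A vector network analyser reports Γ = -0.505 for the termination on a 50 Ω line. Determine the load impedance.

Z_L = Z_0·(1 + Γ)/(1 − Γ) = 50·(0.495)/(1.5)

Z_L ≈ 16.4 Ω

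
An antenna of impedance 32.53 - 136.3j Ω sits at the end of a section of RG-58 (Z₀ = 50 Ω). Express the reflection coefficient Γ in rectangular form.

Γ ≈ 0.675 − j0.537

Γ = (Z_L − Z_0)/(Z_L + Z_0) = (-17.47 − j136.3)/(82.53 − j136.3)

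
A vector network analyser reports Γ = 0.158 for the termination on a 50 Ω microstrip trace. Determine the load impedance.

Z_L ≈ 68.8 Ω

Z_L = Z_0·(1 + Γ)/(1 − Γ) = 50·(1.16)/(0.842)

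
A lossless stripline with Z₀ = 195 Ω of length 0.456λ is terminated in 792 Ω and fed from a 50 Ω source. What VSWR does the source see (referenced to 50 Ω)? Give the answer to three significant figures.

VSWR ≈ 14.8

βl = 2π × 0.456 = 164°
tan(βl) = -0.284
Z_in = Z_0·(Z_L + jZ_0·tanβl)/(Z_0 + jZ_L·tanβl) = 368 + j368 Ω
Γ_s = (Z_in − Z_s)/(Z_in + Z_s) = (318 + j368)/(418 + j368), |Γ_s| = 0.873
VSWR = (1 + |Γ_s|)/(1 − |Γ_s|)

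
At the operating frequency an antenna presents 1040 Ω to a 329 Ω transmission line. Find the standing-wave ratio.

For a purely resistive load, VSWR = R_L/Z_0 or Z_0/R_L (whichever > 1) = 1040/329

VSWR ≈ 3.16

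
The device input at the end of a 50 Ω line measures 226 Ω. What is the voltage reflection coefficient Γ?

Γ = (Z_L − Z_0)/(Z_L + Z_0) = (226 − 50)/(226 + 50) = 176/276

Γ = 0.638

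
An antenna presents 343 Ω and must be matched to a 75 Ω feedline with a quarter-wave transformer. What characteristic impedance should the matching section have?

Z_qwt ≈ 160 Ω

Z_qwt = √(Z_0·R_L) = √(75 × 343) = √25720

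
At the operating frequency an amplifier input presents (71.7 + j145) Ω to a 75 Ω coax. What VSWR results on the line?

VSWR ≈ 5.74

Γ = (Z_L − Z_0)/(Z_L + Z_0) = (-3.3 + j145)/(146.7 + j145)
|Γ| = 145/206 = 0.703
VSWR = (1 + |Γ|)/(1 − |Γ|) = 1.7/0.297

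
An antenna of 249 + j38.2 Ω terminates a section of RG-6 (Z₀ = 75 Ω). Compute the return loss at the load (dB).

Γ = (174 + j38.2)/(324 + j38.2), |Γ| = 0.546
RL = −20·log₁₀|Γ| = −20·log₁₀(0.546)

RL ≈ 5.26 dB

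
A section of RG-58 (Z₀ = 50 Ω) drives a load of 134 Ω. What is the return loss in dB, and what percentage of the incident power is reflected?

Γ = (134 − 50)/(134 + 50) = 0.457
RL = −20·log₁₀(0.457) = 6.81 dB
P_refl/P_inc = |Γ|² = 0.208

RL ≈ 6.81 dB; 20.8% of incident power reflected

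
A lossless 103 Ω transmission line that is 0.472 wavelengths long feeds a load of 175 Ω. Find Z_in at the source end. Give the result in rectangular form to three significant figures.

βl = 2π × 0.472 = 170°
tan(βl) = tan(170°) = -0.178
Z_in = Z_0·(Z_L + jZ_0·tanβl)/(Z_0 + jZ_L·tanβl)
     = 103·(175 − j18.3)/(103 − j31.1)

Z_in ≈ 165 + j31.7 Ω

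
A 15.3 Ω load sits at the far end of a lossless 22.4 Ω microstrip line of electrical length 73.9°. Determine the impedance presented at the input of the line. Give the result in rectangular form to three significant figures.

tan(βl) = tan(73.9°) = 3.46
Z_in = Z_0·(Z_L + jZ_0·tanβl)/(Z_0 + jZ_L·tanβl)
     = 22.4·(15.3 + j77.6)/(22.4 + j53)

Z_in ≈ 30.1 + j6.27 Ω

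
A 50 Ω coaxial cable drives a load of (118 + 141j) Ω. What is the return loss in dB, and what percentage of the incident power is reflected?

Γ = (68 + j141)/(168 + j141), |Γ| = 0.714
RL = −20·log₁₀(0.714) = 2.93 dB
P_refl/P_inc = |Γ|² = 0.509

RL ≈ 2.93 dB; 50.9% of incident power reflected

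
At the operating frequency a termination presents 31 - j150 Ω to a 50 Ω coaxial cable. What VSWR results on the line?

VSWR ≈ 16.7

Γ = (Z_L − Z_0)/(Z_L + Z_0) = (-19 − j150)/(81 − j150)
|Γ| = 151/170 = 0.887
VSWR = (1 + |Γ|)/(1 − |Γ|) = 1.89/0.113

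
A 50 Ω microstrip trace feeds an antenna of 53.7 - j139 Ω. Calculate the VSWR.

Γ = (Z_L − Z_0)/(Z_L + Z_0) = (3.7 − j139)/(103.7 − j139)
|Γ| = 139/173 = 0.802
VSWR = (1 + |Γ|)/(1 − |Γ|) = 1.8/0.198

VSWR ≈ 9.09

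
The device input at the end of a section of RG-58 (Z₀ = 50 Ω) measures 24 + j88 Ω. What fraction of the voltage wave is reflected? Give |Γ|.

Γ = (Z_L − Z_0)/(Z_L + Z_0) = (-26 + j88)/(74 + j88)
|Γ| = 91.8/115

|Γ| ≈ 0.798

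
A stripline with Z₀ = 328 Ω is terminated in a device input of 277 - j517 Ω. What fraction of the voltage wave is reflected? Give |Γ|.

|Γ| ≈ 0.653

Γ = (Z_L − Z_0)/(Z_L + Z_0) = (-51 − j517)/(605 − j517)
|Γ| = 520/796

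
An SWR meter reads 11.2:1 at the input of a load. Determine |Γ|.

|Γ| ≈ 0.836

|Γ| = (S − 1)/(S + 1) = (11.2 − 1)/(11.2 + 1) = 10.2/12.2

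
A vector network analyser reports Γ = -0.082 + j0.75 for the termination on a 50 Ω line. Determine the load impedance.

Z_L = Z_0·(1 + Γ)/(1 − Γ) = 50·(0.918 + j0.75)/(1.08 − j0.75)

Z_L ≈ 12.4 + j43.3 Ω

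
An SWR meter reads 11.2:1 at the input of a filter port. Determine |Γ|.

|Γ| ≈ 0.836

|Γ| = (S − 1)/(S + 1) = (11.2 − 1)/(11.2 + 1) = 10.2/12.2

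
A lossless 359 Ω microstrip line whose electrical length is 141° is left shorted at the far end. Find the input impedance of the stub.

Z_in ≈ −j291 Ω

tan(βl) = -0.81
For a shorted stub, Z_in = jZ_0·tan(βl)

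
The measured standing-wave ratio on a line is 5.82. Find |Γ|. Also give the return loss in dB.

|Γ| = (S − 1)/(S + 1) = (5.82 − 1)/(5.82 + 1) = 4.82/6.82
RL = −20·log₁₀|Γ| = −20·log₁₀(0.707)

|Γ| ≈ 0.707; return loss ≈ 3.01 dB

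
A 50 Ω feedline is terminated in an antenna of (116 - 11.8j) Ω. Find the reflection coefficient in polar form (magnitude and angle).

Γ = (Z_L − Z_0)/(Z_L + Z_0) = (66 − j11.8)/(166 − j11.8)
|Γ| = 67/166 = 0.403

Γ ≈ 0.403 ∠ -6.07°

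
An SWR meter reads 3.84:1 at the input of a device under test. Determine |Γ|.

|Γ| = (S − 1)/(S + 1) = (3.84 − 1)/(3.84 + 1) = 2.84/4.84

|Γ| ≈ 0.587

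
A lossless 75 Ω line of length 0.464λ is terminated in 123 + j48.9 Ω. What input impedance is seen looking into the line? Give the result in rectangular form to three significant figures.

Z_in ≈ 88.4 + j56.5 Ω

βl = 2π × 0.464 = 167°
tan(βl) = tan(167°) = -0.23
Z_in = Z_0·(Z_L + jZ_0·tanβl)/(Z_0 + jZ_L·tanβl)
     = 75·(123 + j31.6)/(86.3 − j28.3)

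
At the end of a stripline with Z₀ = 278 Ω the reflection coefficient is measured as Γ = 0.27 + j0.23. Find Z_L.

Z_L ≈ 415 + j218 Ω

Z_L = Z_0·(1 + Γ)/(1 − Γ) = 278·(1.27 + j0.23)/(0.73 − j0.23)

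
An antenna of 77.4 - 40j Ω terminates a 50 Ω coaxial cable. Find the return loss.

RL ≈ 8.8 dB

Γ = (27.4 − j40)/(127.4 − j40), |Γ| = 0.363
RL = −20·log₁₀|Γ| = −20·log₁₀(0.363)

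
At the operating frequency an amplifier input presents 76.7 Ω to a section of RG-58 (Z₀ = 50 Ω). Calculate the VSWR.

Γ = (76.7 − 50)/(76.7 + 50) = 0.211
VSWR = (1 + 0.211)/(1 − 0.211)

VSWR ≈ 1.53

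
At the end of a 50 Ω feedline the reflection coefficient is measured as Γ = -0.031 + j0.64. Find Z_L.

Z_L = Z_0·(1 + Γ)/(1 − Γ) = 50·(0.969 + j0.64)/(1.03 − j0.64)

Z_L ≈ 20 + j43.5 Ω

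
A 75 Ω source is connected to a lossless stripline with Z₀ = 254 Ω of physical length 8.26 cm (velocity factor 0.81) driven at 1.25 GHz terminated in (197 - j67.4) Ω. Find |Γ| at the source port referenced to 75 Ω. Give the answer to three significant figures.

λ = v/f = 0.81·c / 1.25 GHz = 0.194 m
βl = 2π·l/λ = 2π × 0.425 = 153°
tan(βl) = -0.51
Z_in = Z_0·(Z_L + jZ_0·tanβl)/(Z_0 + jZ_L·tanβl) = 275 − j102 Ω
Γ_s = (Z_in − Z_s)/(Z_in + Z_s) = (200 − j102)/(350 − j102), |Γ_s| = 0.616

|Γ| ≈ 0.616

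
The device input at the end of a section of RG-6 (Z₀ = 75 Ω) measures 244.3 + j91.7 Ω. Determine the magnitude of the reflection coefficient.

Γ = (Z_L − Z_0)/(Z_L + Z_0) = (169.3 + j91.7)/(319.3 + j91.7)
|Γ| = 193/332

|Γ| ≈ 0.58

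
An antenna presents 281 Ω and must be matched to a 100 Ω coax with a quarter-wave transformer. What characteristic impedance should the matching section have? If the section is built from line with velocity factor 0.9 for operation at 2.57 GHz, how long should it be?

Z_qwt = √(Z_0·R_L) = √(100 × 281) = √28100
λ = 0.9·c/f = 0.105 m, so l = λ/4 = 0.0263 m

Z_qwt ≈ 168 Ω; length ≈ 2.63 cm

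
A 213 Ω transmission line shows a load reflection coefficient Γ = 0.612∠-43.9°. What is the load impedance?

Z_L = Z_0·(1 + Γ)/(1 − Γ) = 213·(1.44 − j0.424)/(0.559 + j0.424)

Z_L ≈ 270 − j367 Ω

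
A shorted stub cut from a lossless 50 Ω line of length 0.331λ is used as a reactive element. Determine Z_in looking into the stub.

Z_in ≈ −j89.6 Ω

βl = 2π × 0.331 = 119°
tan(βl) = -1.79
For a shorted stub, Z_in = jZ_0·tan(βl)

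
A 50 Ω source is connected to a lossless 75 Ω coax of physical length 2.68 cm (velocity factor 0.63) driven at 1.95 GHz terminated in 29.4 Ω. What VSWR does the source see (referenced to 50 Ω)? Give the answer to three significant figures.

λ = v/f = 0.63·c / 1.95 GHz = 0.0969 m
βl = 2π·l/λ = 2π × 0.277 = 99.5°
tan(βl) = -5.95
Z_in = Z_0·(Z_L + jZ_0·tanβl)/(Z_0 + jZ_L·tanβl) = 166 − j58.7 Ω
Γ_s = (Z_in − Z_s)/(Z_in + Z_s) = (116 − j58.7)/(216 − j58.7), |Γ_s| = 0.581
VSWR = (1 + |Γ_s|)/(1 − |Γ_s|)

VSWR ≈ 3.77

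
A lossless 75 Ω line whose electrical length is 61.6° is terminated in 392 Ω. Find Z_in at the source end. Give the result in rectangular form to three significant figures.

tan(βl) = tan(61.6°) = 1.85
Z_in = Z_0·(Z_L + jZ_0·tanβl)/(Z_0 + jZ_L·tanβl)
     = 75·(392 + j139)/(75 + j725)

Z_in ≈ 18.3 − j38.7 Ω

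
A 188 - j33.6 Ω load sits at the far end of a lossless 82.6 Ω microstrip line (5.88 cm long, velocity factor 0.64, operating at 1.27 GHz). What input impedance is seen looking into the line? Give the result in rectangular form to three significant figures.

Z_in ≈ 78.5 + j71.4 Ω

λ = v/f = 0.64·c / 1.27 GHz = 0.151 m
βl = 2π·l/λ = 2π × 0.389 = 140°
tan(βl) = tan(140°) = -0.839
Z_in = Z_0·(Z_L + jZ_0·tanβl)/(Z_0 + jZ_L·tanβl)
     = 82.6·(188 − j103)/(54.4 − j158)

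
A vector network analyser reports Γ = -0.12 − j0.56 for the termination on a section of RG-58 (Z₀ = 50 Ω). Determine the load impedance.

Z_L = Z_0·(1 + Γ)/(1 − Γ) = 50·(0.88 − j0.56)/(1.12 + j0.56)

Z_L ≈ 21.4 − j35.7 Ω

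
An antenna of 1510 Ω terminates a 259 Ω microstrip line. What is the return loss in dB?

Γ = (1510 − 259)/(1510 + 259) = 0.707
RL = −20·log₁₀|Γ| = −20·log₁₀(0.707)

RL ≈ 3.01 dB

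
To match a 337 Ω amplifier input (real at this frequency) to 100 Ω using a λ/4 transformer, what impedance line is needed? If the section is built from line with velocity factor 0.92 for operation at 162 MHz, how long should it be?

Z_qwt = √(Z_0·R_L) = √(100 × 337) = √33700
λ = 0.92·c/f = 1.7 m, so l = λ/4 = 0.426 m

Z_qwt ≈ 184 Ω; length ≈ 42.6 cm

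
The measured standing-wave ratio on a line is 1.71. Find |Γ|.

|Γ| = (S − 1)/(S + 1) = (1.71 − 1)/(1.71 + 1) = 0.71/2.71

|Γ| ≈ 0.262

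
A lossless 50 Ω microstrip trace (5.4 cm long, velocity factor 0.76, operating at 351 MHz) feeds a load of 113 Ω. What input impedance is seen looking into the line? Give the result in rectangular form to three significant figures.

λ = v/f = 0.76·c / 351 MHz = 0.65 m
βl = 2π·l/λ = 2π × 0.0831 = 29.9°
tan(βl) = tan(29.9°) = 0.576
Z_in = Z_0·(Z_L + jZ_0·tanβl)/(Z_0 + jZ_L·tanβl)
     = 50·(113 + j28.8)/(50 + j65)

Z_in ≈ 55.9 − j43.9 Ω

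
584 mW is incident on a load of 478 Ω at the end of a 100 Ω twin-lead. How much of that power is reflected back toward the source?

P_reflected ≈ 250 mW

Γ = (478 − 100)/(478 + 100) = 0.654
|Γ|² = 0.428
P_refl = |Γ|²·P_inc = 250 mW, P_del = (1 − |Γ|²)·P_inc = 334 mW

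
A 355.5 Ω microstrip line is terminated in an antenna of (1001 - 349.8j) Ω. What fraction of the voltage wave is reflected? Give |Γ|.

Γ = (Z_L − Z_0)/(Z_L + Z_0) = (645.5 − j349.8)/(1356 − j349.8)
|Γ| = 734/1400

|Γ| ≈ 0.524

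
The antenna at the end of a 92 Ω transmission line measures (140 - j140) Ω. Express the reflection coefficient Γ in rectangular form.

Γ = (Z_L − Z_0)/(Z_L + Z_0) = (48 − j140)/(232 − j140)

Γ ≈ 0.419 − j0.351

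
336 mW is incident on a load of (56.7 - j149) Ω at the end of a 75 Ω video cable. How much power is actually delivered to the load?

P_delivered ≈ 145 mW

|Γ| = |(-18.3 − j149)/(131.7 − j149)| = 0.755
|Γ|² = 0.57
P_refl = |Γ|²·P_inc = 191 mW, P_del = (1 − |Γ|²)·P_inc = 145 mW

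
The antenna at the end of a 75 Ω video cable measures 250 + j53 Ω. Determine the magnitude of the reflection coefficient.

Γ = (Z_L − Z_0)/(Z_L + Z_0) = (175 + j53)/(325 + j53)
|Γ| = 183/329

|Γ| ≈ 0.555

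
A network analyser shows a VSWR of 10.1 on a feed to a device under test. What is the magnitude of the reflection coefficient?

|Γ| = (S − 1)/(S + 1) = (10.1 − 1)/(10.1 + 1) = 9.1/11.1

|Γ| ≈ 0.82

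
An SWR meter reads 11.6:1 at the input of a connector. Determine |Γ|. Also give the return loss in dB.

|Γ| ≈ 0.841; return loss ≈ 1.5 dB

|Γ| = (S − 1)/(S + 1) = (11.6 − 1)/(11.6 + 1) = 10.6/12.6
RL = −20·log₁₀|Γ| = −20·log₁₀(0.841)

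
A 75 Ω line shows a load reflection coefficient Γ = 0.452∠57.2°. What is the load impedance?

Z_L = Z_0·(1 + Γ)/(1 − Γ) = 75·(1.24 + j0.38)/(0.755 − j0.38)

Z_L ≈ 83.5 + j79.8 Ω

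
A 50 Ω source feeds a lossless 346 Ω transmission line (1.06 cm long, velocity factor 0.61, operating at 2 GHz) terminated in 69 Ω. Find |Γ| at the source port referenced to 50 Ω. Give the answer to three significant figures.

λ = v/f = 0.61·c / 2 GHz = 0.0915 m
βl = 2π·l/λ = 2π × 0.116 = 41.7°
tan(βl) = 0.891
Z_in = Z_0·(Z_L + jZ_0·tanβl)/(Z_0 + jZ_L·tanβl) = 120 + j287 Ω
Γ_s = (Z_in − Z_s)/(Z_in + Z_s) = (70 + j287)/(170 + j287), |Γ_s| = 0.886

|Γ| ≈ 0.886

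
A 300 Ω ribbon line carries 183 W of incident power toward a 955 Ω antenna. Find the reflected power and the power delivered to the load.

Γ = (955 − 300)/(955 + 300) = 0.522
|Γ|² = 0.272
P_refl = |Γ|²·P_inc = 49.8 W, P_del = (1 − |Γ|²)·P_inc = 133 W

P_reflected ≈ 49.8 W; P_delivered ≈ 133 W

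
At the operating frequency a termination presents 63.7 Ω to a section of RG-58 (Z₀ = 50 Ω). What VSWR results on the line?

VSWR ≈ 1.27

Γ = (63.7 − 50)/(63.7 + 50) = 0.12
VSWR = (1 + 0.12)/(1 − 0.12)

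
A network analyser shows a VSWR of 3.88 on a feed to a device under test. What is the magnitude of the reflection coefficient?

|Γ| ≈ 0.59

|Γ| = (S − 1)/(S + 1) = (3.88 − 1)/(3.88 + 1) = 2.88/4.88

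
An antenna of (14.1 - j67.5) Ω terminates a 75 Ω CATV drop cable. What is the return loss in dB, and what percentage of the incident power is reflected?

RL ≈ 1.79 dB; 66.1% of incident power reflected

Γ = (-60.9 − j67.5)/(89.1 − j67.5), |Γ| = 0.813
RL = −20·log₁₀(0.813) = 1.79 dB
P_refl/P_inc = |Γ|² = 0.661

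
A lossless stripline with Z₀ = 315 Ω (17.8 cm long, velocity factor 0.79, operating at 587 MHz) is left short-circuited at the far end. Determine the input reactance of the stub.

X_in ≈ -123 Ω (capacitive)

λ = v/f = 0.79·c / 587 MHz = 0.404 m
βl = 2π·l/λ = 2π × 0.441 = 159°
tan(βl) = -0.39
For a short-circuited stub, Z_in = jZ_0·tan(βl)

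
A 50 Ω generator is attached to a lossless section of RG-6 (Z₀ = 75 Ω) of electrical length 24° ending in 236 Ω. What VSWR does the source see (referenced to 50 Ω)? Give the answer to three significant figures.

tan(βl) = 0.445
Z_in = Z_0·(Z_L + jZ_0·tanβl)/(Z_0 + jZ_L·tanβl) = 95.4 − j100 Ω
Γ_s = (Z_in − Z_s)/(Z_in + Z_s) = (45.4 − j100)/(145 − j100), |Γ_s| = 0.623
VSWR = (1 + |Γ_s|)/(1 − |Γ_s|)

VSWR ≈ 4.31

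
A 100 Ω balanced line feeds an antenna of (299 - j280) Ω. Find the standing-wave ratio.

VSWR ≈ 5.77

Γ = (Z_L − Z_0)/(Z_L + Z_0) = (199 − j280)/(399 − j280)
|Γ| = 344/487 = 0.705
VSWR = (1 + |Γ|)/(1 − |Γ|) = 1.7/0.295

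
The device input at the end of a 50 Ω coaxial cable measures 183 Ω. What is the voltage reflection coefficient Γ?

Γ = 0.571

Γ = (Z_L − Z_0)/(Z_L + Z_0) = (183 − 50)/(183 + 50) = 133/233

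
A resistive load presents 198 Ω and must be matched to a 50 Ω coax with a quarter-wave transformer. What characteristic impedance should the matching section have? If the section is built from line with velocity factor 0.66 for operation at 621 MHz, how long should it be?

Z_qwt ≈ 99.5 Ω; length ≈ 7.97 cm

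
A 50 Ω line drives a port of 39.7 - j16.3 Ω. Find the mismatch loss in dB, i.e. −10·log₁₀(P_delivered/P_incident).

mismatch loss ≈ 0.199 dB

Γ = (-10.3 − j16.3)/(89.7 − j16.3), |Γ| = 0.211
|Γ|² = 0.0447, so P_del/P_inc = 1 − |Γ|² = 0.955
ML = −10·log₁₀(1 − |Γ|²)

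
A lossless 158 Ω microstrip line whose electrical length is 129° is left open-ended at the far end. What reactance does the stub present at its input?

X_in ≈ 128 Ω (inductive)

tan(βl) = -1.23
For an open-ended stub, Z_in = −jZ_0·cot(βl) = −jZ_0/tan(βl)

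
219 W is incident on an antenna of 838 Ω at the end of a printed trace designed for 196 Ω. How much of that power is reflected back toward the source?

P_reflected ≈ 84.4 W

Γ = (838 − 196)/(838 + 196) = 0.621
|Γ|² = 0.386
P_refl = |Γ|²·P_inc = 84.4 W, P_del = (1 − |Γ|²)·P_inc = 135 W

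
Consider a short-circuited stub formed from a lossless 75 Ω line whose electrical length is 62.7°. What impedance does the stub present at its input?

tan(βl) = 1.94
For a short-circuited stub, Z_in = jZ_0·tan(βl)

Z_in ≈ +j145 Ω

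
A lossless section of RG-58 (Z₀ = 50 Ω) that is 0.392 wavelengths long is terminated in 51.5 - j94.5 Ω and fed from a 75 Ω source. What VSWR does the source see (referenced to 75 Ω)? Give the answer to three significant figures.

βl = 2π × 0.392 = 141°
tan(βl) = -0.806
Z_in = Z_0·(Z_L + jZ_0·tanβl)/(Z_0 + jZ_L·tanβl) = 88.1 + j118 Ω
Γ_s = (Z_in − Z_s)/(Z_in + Z_s) = (13.1 + j118)/(163 + j118), |Γ_s| = 0.588
VSWR = (1 + |Γ_s|)/(1 − |Γ_s|)

VSWR ≈ 3.86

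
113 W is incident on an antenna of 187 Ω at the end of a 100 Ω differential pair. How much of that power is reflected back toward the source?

P_reflected ≈ 10.4 W

Γ = (187 − 100)/(187 + 100) = 0.303
|Γ|² = 0.0919
P_refl = |Γ|²·P_inc = 10.4 W, P_del = (1 − |Γ|²)·P_inc = 103 W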